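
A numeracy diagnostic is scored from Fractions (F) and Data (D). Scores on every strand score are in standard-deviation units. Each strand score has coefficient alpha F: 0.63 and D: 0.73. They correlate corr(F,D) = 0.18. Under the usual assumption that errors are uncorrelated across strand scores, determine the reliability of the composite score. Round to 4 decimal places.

Var(F+D) = 2 + 2·[0.18] = 2 + 0.36 = 2.36.
Under uncorrelated errors the observed covariances equal the true-score covariances, so only the own-variance terms attenuate.
True-score variance = [0.63 + 0.73] + 0.36 = 1.36 + 0.36 = 1.72.
Reliability = 1.72 / 2.36 = 0.7288.

0.7288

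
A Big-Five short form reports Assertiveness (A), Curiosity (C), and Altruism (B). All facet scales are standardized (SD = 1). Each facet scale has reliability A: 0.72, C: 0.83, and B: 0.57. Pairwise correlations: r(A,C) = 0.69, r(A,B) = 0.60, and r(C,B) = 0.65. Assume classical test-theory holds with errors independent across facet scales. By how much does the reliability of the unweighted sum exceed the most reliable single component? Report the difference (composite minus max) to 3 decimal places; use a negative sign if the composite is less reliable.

Var(sum) = 3 + 3.88 = 6.88; true-score variance = 2.12 + 3.88 = 6; composite reliability = 0.8721.
Max component reliability = 0.8300.
Difference = 0.8721 − 0.8300 = 0.042.

0.042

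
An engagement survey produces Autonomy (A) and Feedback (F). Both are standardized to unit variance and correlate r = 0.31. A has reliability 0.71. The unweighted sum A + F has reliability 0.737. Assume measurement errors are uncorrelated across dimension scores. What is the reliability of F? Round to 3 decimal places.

0.601

Var(A+F) = 2 + 2·0.31 = 2.620.
True-score variance = ρ_A + ρ_F + 2·0.31, so 0.737 = (0.71 + ρ_F + 0.62) / 2.620.
ρ_F = 0.737·2.620 − 0.71 − 0.62 = 0.601.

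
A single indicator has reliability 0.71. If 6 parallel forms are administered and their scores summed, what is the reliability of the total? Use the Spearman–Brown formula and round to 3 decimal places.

ρ_k = kρ / (1 + (k−1)ρ) = 6·0.71 / (1 + 5·0.71) = 4.260 / 4.550 = 0.936.

0.936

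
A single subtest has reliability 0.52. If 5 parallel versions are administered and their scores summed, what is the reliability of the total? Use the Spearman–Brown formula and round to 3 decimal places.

ρ_k = kρ / (1 + (k−1)ρ) = 5·0.52 / (1 + 4·0.52) = 2.600 / 3.080 = 0.844.

0.844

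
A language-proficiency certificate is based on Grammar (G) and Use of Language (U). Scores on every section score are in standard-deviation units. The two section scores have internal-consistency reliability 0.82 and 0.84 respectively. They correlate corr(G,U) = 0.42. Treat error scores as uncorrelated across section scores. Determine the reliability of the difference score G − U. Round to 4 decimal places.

Var(G−U) = 1 + 1 − 2·0.42 = 2 − 0.84 = 1.16.
Under uncorrelated errors the observed covariances equal the true-score covariances, so only the own-variance terms attenuate.
True-score variance = [0.82 + 0.84] − 0.84 = 1.66 − 0.84 = 0.82.
Reliability = 0.82 / 1.16 = 0.7069.

0.7069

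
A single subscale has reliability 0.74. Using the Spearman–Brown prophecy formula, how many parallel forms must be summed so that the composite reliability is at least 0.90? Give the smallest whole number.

k ≥ ρ*(1−ρ₁)/(ρ₁(1−ρ*)) = 0.90·0.26 / (0.74·0.10) = 3.162.
Smallest integer k = 4.

4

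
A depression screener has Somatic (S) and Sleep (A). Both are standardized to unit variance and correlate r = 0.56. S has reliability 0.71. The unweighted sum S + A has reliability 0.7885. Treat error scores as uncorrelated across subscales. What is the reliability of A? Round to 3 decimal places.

Var(S+A) = 2 + 2·0.56 = 3.120.
True-score variance = ρ_S + ρ_A + 2·0.56, so 0.7885 = (0.71 + ρ_A + 1.12) / 3.120.
ρ_A = 0.7885·3.120 − 0.71 − 1.12 = 0.630.

0.630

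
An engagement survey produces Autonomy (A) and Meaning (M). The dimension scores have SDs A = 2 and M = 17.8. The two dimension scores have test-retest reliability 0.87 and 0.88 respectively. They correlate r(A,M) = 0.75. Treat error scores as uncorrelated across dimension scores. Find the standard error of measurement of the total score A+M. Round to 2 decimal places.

6.21

Var(total) = 320.84 + 53.4 = 374.24.
True-score variance = 282.299 + 53.4 = 335.699, so reliability = 0.8970.
Error variance = 374.24 − 335.699 = 38.5408; SEM = √38.5408 = 6.21.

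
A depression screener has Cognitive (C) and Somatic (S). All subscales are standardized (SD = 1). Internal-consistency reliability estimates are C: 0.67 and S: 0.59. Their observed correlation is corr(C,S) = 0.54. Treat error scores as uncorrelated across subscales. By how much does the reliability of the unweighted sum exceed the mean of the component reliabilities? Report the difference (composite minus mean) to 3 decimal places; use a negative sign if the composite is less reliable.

0.130

Var(sum) = 2 + 1.08 = 3.08; true-score variance = 1.26 + 1.08 = 2.34; composite reliability = 0.7597.
Mean component reliability = 0.6300.
Difference = 0.7597 − 0.6300 = 0.130.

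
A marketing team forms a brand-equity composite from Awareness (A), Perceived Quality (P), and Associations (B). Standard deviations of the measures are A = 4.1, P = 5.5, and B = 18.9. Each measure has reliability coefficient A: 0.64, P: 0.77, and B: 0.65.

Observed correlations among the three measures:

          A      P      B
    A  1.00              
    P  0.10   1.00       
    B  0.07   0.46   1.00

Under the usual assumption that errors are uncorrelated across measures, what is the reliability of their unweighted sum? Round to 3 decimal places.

0.732

Var(A+P+B) = 4.1² + 5.5² + 18.9² + 2·[4.1·5.5·0.10 + 4.1·18.9·0.07 + 5.5·18.9·0.46] = 404.27 + 110.993 = 515.263.
Because errors are independent across components, Cov(Tᵢ,Tⱼ) = Cov(Xᵢ,Xⱼ); the off-diagonal part of the true-score variance is the same as above.
True-score variance = [4.1²·0.64 + 5.5²·0.77 + 18.9²·0.65] + 110.993 = 266.237 + 110.993 = 377.23.
Reliability = 377.23 / 515.263 = 0.732.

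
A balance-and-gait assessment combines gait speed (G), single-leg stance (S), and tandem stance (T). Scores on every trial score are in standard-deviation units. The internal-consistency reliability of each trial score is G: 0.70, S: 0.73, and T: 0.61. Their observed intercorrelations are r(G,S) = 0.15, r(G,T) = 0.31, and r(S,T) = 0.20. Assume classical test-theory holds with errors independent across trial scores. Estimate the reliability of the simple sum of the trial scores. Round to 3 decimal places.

Var(G+S+T) = 3 + 2·[0.15 + 0.31 + 0.20] = 3 + 1.32 = 4.32.
Because errors are independent across components, Cov(Tᵢ,Tⱼ) = Cov(Xᵢ,Xⱼ); the off-diagonal part of the true-score variance is the same as above.
True-score variance = [0.70 + 0.73 + 0.61] + 1.32 = 2.04 + 1.32 = 3.36.
Reliability = 3.36 / 4.32 = 0.778.

0.778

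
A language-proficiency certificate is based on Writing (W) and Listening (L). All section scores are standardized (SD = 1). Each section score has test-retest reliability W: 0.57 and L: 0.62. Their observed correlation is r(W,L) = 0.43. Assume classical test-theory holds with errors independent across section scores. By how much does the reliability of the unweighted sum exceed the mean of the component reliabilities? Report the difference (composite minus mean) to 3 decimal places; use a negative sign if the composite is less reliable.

Var(sum) = 2 + 0.86 = 2.86; true-score variance = 1.19 + 0.86 = 2.05; composite reliability = 0.7168.
Mean component reliability = 0.5950.
Difference = 0.7168 − 0.5950 = 0.122.

0.122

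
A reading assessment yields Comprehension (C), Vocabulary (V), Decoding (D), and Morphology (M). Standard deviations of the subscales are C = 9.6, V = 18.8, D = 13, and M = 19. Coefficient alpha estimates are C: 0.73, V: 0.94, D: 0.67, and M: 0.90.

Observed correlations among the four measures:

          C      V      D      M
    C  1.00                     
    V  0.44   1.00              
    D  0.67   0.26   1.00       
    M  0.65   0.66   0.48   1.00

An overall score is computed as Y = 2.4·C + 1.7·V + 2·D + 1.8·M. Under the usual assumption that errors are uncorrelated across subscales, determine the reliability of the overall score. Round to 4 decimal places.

Var(Y) = 2.4²·9.6² + 1.7²·18.8² + 2²·13² + 1.8²·19² + 2·[4.08·9.6·18.8·0.44 + 4.8·9.6·13·0.67 + 4.32·9.6·19·0.65 + 3.4·18.8·13·0.26 + 3.06·18.8·19·0.66 + 3.6·13·19·0.48] = 3397.92 + 5203.6 = 8601.52.
Under uncorrelated errors the observed covariances equal the true-score covariances, so only the own-variance terms attenuate.
True-score variance = [2.4²·9.6²·0.73 + 1.7²·18.8²·0.94 + 2²·13²·0.67 + 1.8²·19²·0.90] + 5203.6 = 2853.27 + 5203.6 = 8056.87.
Reliability = 8056.87 / 8601.52 = 0.9367.

0.9367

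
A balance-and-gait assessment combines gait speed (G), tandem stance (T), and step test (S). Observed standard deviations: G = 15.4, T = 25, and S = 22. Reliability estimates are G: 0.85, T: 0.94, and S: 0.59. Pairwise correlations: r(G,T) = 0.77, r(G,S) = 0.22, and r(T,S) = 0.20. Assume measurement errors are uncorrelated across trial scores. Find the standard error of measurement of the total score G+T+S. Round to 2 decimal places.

Var(total) = 1346.16 + 961.972 = 2308.13.
True-score variance = 1074.65 + 961.972 = 2036.62, so reliability = 0.8824.
Error variance = 2308.13 − 2036.62 = 271.514; SEM = √271.514 = 16.48.

16.48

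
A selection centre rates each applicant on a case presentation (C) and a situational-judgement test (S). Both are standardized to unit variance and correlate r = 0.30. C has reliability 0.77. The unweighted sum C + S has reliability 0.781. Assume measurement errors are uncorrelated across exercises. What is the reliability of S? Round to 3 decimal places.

0.661

Var(C+S) = 2 + 2·0.30 = 2.600.
True-score variance = ρ_C + ρ_S + 2·0.30, so 0.781 = (0.77 + ρ_S + 0.60) / 2.600.
ρ_S = 0.781·2.600 − 0.77 − 0.60 = 0.661.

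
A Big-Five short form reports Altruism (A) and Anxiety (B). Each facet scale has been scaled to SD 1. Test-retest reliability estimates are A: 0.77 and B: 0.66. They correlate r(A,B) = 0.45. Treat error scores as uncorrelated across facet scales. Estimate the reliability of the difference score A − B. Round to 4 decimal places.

Var(A−B) = 1 + 1 − 2·0.45 = 2 − 0.9 = 1.1.
Because errors are independent across components, Cov(Tᵢ,Tⱼ) = Cov(Xᵢ,Xⱼ); the off-diagonal part of the true-score variance is the same as above.
True-score variance = [0.77 + 0.66] − 0.9 = 1.43 − 0.9 = 0.53.
Reliability = 0.53 / 1.1 = 0.4818.

0.4818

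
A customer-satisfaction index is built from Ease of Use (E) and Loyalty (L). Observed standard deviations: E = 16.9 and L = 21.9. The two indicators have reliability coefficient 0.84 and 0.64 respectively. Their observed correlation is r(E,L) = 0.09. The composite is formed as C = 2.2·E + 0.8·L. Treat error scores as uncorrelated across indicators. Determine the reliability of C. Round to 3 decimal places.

0.816

Var(C) = 2.2²·16.9² + 0.8²·21.9² + 2·[1.76·16.9·21.9·0.09] = 1689.3 + 117.251 = 1806.55.
Under uncorrelated errors the observed covariances equal the true-score covariances, so only the own-variance terms attenuate.
True-score variance = [2.2²·16.9²·0.84 + 0.8²·21.9²·0.64] + 117.251 = 1357.62 + 117.251 = 1474.88.
Reliability = 1474.88 / 1806.55 = 0.816.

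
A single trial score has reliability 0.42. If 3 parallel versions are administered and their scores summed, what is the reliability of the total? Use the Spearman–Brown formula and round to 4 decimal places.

ρ_k = kρ / (1 + (k−1)ρ) = 3·0.42 / (1 + 2·0.42) = 1.260 / 1.840 = 0.6848.

0.6848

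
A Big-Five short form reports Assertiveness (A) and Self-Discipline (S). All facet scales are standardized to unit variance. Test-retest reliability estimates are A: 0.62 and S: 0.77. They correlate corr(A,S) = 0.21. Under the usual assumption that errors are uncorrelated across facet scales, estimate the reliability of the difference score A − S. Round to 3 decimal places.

Var(A−S) = 1 + 1 − 2·0.21 = 2 − 0.42 = 1.58.
Under uncorrelated errors the observed covariances equal the true-score covariances, so only the own-variance terms attenuate.
True-score variance = [0.62 + 0.77] − 0.42 = 1.39 − 0.42 = 0.97.
Reliability = 0.97 / 1.58 = 0.614.

0.614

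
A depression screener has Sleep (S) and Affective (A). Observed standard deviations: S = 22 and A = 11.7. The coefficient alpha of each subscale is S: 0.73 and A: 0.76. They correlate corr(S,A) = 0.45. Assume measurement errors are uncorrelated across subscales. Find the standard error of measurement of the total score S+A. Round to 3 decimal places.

Var(total) = 620.89 + 231.66 = 852.55.
True-score variance = 457.356 + 231.66 = 689.016, so reliability = 0.8082.
Error variance = 852.55 − 689.016 = 163.534; SEM = √163.534 = 12.788.

12.788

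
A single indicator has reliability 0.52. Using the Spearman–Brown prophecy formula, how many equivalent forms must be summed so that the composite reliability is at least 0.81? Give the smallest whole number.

4

k ≥ ρ*(1−ρ₁)/(ρ₁(1−ρ*)) = 0.81·0.48 / (0.52·0.19) = 3.935.
Smallest integer k = 4.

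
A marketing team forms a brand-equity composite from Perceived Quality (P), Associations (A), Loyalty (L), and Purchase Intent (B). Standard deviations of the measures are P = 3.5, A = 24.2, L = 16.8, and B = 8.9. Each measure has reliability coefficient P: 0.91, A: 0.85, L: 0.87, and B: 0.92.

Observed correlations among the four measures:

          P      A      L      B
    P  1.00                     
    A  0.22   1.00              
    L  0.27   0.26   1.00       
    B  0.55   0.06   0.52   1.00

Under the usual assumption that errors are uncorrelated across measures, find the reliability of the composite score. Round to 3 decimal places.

Var(P+A+L+B) = 3.5² + 24.2² + 16.8² + 8.9² + 2·[3.5·24.2·0.22 + 3.5·16.8·0.27 + 3.5·8.9·0.55 + 24.2·16.8·0.26 + 24.2·8.9·0.06 + 16.8·8.9·0.52] = 959.34 + 496.043 = 1455.38.
With uncorrelated errors the cross-covariances are all true-score covariance, so they carry over unchanged; only the diagonal terms shrink to ρᵢσᵢ².
True-score variance = [3.5²·0.91 + 24.2²·0.85 + 16.8²·0.87 + 8.9²·0.92] + 496.043 = 827.364 + 496.043 = 1323.41.
Reliability = 1323.41 / 1455.38 = 0.909.

0.909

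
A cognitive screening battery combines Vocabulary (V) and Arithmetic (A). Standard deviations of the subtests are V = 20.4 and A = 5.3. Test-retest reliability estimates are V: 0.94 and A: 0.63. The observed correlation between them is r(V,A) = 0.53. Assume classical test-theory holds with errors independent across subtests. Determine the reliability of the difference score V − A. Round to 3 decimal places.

0.893

Var(V−A) = 20.4² + 5.3² − 2·20.4·5.3·0.53 = 444.25 − 114.607 = 329.643.
With uncorrelated errors the cross-covariances are all true-score covariance, so they carry over unchanged; only the diagonal terms shrink to ρᵢσᵢ².
True-score variance = [20.4²·0.94 + 5.3²·0.63] − 114.607 = 408.887 − 114.607 = 294.28.
Reliability = 294.28 / 329.643 = 0.893.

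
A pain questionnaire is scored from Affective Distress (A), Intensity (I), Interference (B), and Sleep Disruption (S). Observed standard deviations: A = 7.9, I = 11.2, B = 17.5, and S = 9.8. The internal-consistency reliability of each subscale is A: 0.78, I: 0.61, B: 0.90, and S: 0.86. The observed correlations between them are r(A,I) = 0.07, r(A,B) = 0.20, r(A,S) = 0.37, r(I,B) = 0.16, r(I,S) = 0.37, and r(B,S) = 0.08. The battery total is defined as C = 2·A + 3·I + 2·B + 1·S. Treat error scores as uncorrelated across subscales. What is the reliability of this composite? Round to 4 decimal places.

Var(C) = 2²·7.9² + 3²·11.2² + 2²·17.5² + 9.8² + 2·[6·7.9·11.2·0.07 + 4·7.9·17.5·0.20 + 2·7.9·9.8·0.37 + 6·11.2·17.5·0.16 + 3·11.2·9.8·0.37 + 2·17.5·9.8·0.08] = 2699.64 + 1084.97 = 3784.61.
Under uncorrelated errors the observed covariances equal the true-score covariances, so only the own-variance terms attenuate.
True-score variance = [2²·7.9²·0.78 + 3²·11.2²·0.61 + 2²·17.5²·0.90 + 9.8²·0.86] + 1084.97 = 2068.48 + 1084.97 = 3153.45.
Reliability = 3153.45 / 3784.61 = 0.8332.

0.8332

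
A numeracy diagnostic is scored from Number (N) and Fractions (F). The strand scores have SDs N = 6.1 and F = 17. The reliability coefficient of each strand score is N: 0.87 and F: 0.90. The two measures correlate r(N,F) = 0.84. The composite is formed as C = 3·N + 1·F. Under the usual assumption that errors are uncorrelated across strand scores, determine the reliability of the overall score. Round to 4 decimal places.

0.9368

Var(C) = 3²·6.1² + 17² + 2·[3·6.1·17·0.84] = 623.89 + 522.648 = 1146.54.
With uncorrelated errors the cross-covariances are all true-score covariance, so they carry over unchanged; only the diagonal terms shrink to ρᵢσᵢ².
True-score variance = [3²·6.1²·0.87 + 17²·0.90] + 522.648 = 551.454 + 522.648 = 1074.1.
Reliability = 1074.1 / 1146.54 = 0.9368.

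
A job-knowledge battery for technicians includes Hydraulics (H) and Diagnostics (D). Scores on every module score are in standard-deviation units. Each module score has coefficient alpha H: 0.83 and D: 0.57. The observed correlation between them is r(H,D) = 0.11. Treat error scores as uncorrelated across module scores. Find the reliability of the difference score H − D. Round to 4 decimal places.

Var(H−D) = 1 + 1 − 2·0.11 = 2 − 0.22 = 1.78.
With uncorrelated errors the cross-covariances are all true-score covariance, so they carry over unchanged; only the diagonal terms shrink to ρᵢσᵢ².
True-score variance = [0.83 + 0.57] − 0.22 = 1.4 − 0.22 = 1.18.
Reliability = 1.18 / 1.78 = 0.6629.

0.6629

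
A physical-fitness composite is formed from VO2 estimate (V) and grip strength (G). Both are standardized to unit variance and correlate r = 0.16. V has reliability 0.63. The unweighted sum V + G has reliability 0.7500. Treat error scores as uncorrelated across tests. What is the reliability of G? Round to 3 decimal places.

Var(V+G) = 2 + 2·0.16 = 2.320.
True-score variance = ρ_V + ρ_G + 2·0.16, so 0.7500 = (0.63 + ρ_G + 0.32) / 2.320.
ρ_G = 0.7500·2.320 − 0.63 − 0.32 = 0.790.

0.790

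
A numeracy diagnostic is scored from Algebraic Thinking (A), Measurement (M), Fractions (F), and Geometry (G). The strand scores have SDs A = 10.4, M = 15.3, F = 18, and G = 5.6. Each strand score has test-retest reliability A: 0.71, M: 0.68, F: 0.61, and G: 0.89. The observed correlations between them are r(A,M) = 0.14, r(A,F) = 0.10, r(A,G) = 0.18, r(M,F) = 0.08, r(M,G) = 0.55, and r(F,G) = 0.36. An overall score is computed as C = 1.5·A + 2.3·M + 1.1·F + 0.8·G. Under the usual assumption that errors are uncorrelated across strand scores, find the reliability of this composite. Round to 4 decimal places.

Var(C) = 1.5²·10.4² + 2.3²·15.3² + 1.1²·18² + 0.8²·5.6² + 2·[3.45·10.4·15.3·0.14 + 1.65·10.4·18·0.10 + 1.2·10.4·5.6·0.18 + 2.53·15.3·18·0.08 + 1.84·15.3·5.6·0.55 + 0.88·18·5.6·0.36] = 1893.81 + 589.411 = 2483.22.
Under uncorrelated errors the observed covariances equal the true-score covariances, so only the own-variance terms attenuate.
True-score variance = [1.5²·10.4²·0.71 + 2.3²·15.3²·0.68 + 1.1²·18²·0.61 + 0.8²·5.6²·0.89] + 589.411 = 1271.86 + 589.411 = 1861.27.
Reliability = 1861.27 / 2483.22 = 0.7495.

0.7495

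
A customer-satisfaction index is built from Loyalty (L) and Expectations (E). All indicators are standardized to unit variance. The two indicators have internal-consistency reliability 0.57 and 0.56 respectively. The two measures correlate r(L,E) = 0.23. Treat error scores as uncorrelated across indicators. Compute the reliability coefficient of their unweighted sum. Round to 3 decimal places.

Var(L+E) = 2 + 2·[0.23] = 2 + 0.46 = 2.46.
With uncorrelated errors the cross-covariances are all true-score covariance, so they carry over unchanged; only the diagonal terms shrink to ρᵢσᵢ².
True-score variance = [0.57 + 0.56] + 0.46 = 1.13 + 0.46 = 1.59.
Reliability = 1.59 / 2.46 = 0.646.

0.646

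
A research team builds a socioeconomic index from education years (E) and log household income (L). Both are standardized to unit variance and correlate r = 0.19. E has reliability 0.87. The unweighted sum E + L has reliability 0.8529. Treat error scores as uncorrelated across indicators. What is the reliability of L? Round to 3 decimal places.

Var(E+L) = 2 + 2·0.19 = 2.380.
True-score variance = ρ_E + ρ_L + 2·0.19, so 0.8529 = (0.87 + ρ_L + 0.38) / 2.380.
ρ_L = 0.8529·2.380 − 0.87 − 0.38 = 0.780.

0.780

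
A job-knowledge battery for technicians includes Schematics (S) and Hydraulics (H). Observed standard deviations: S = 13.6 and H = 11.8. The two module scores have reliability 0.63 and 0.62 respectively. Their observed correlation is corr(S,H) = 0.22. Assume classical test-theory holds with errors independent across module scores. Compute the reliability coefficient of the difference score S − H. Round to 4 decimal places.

0.5215

Var(S−H) = 13.6² + 11.8² − 2·13.6·11.8·0.22 = 324.2 − 70.6112 = 253.589.
Because errors are independent across components, Cov(Tᵢ,Tⱼ) = Cov(Xᵢ,Xⱼ); the off-diagonal part of the true-score variance is the same as above.
True-score variance = [13.6²·0.63 + 11.8²·0.62] − 70.6112 = 202.854 − 70.6112 = 132.242.
Reliability = 132.242 / 253.589 = 0.5215.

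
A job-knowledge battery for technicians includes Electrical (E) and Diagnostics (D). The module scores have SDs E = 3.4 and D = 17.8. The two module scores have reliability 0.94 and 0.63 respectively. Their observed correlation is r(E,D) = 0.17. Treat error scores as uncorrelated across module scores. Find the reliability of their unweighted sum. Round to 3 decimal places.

Var(E+D) = 3.4² + 17.8² + 2·[3.4·17.8·0.17] = 328.4 + 20.5768 = 348.977.
Under uncorrelated errors the observed covariances equal the true-score covariances, so only the own-variance terms attenuate.
True-score variance = [3.4²·0.94 + 17.8²·0.63] + 20.5768 = 210.476 + 20.5768 = 231.052.
Reliability = 231.052 / 348.977 = 0.662.

0.662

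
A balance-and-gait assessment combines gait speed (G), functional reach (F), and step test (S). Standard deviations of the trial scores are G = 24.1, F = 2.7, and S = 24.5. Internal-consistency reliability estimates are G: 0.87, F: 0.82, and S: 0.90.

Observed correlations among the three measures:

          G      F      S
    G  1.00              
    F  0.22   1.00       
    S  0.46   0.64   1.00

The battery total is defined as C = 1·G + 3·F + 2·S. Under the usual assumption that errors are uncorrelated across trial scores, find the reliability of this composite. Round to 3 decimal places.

0.931

Var(C) = 24.1² + 3²·2.7² + 2²·24.5² + 2·[3·24.1·2.7·0.22 + 2·24.1·24.5·0.46 + 6·2.7·24.5·0.64] = 3047.42 + 1680.35 = 4727.77.
Under uncorrelated errors the observed covariances equal the true-score covariances, so only the own-variance terms attenuate.
True-score variance = [24.1²·0.87 + 3²·2.7²·0.82 + 2²·24.5²·0.90] + 1680.35 = 2720 + 1680.35 = 4400.36.
Reliability = 4400.36 / 4727.77 = 0.931.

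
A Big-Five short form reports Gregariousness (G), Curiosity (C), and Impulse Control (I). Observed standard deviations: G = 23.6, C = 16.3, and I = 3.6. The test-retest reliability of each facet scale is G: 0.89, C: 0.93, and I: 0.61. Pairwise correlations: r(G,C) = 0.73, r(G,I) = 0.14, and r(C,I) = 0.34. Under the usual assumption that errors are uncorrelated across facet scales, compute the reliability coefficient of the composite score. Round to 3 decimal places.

Var(G+C+I) = 23.6² + 16.3² + 3.6² + 2·[23.6·16.3·0.73 + 23.6·3.6·0.14 + 16.3·3.6·0.34] = 835.61 + 625.324 = 1460.93.
Under uncorrelated errors the observed covariances equal the true-score covariances, so only the own-variance terms attenuate.
True-score variance = [23.6²·0.89 + 16.3²·0.93 + 3.6²·0.61] + 625.324 = 750.692 + 625.324 = 1376.02.
Reliability = 1376.02 / 1460.93 = 0.942.

0.942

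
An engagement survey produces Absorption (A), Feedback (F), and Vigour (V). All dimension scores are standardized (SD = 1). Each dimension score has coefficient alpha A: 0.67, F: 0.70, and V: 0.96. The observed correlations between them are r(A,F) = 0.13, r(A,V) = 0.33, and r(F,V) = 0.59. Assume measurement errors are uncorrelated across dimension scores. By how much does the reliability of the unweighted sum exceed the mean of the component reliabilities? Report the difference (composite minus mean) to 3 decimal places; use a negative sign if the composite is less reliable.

0.092

Var(sum) = 3 + 2.1 = 5.1; true-score variance = 2.33 + 2.1 = 4.43; composite reliability = 0.8686.
Mean component reliability = 0.7767.
Difference = 0.8686 − 0.7767 = 0.092.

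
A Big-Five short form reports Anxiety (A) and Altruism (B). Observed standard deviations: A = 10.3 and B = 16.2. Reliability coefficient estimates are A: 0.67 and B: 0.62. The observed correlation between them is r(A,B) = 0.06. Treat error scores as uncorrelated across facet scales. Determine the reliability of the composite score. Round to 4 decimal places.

0.6532

Var(A+B) = 10.3² + 16.2² + 2·[10.3·16.2·0.06] = 368.53 + 20.0232 = 388.553.
With uncorrelated errors the cross-covariances are all true-score covariance, so they carry over unchanged; only the diagonal terms shrink to ρᵢσᵢ².
True-score variance = [10.3²·0.67 + 16.2²·0.62] + 20.0232 = 233.793 + 20.0232 = 253.816.
Reliability = 253.816 / 388.553 = 0.6532.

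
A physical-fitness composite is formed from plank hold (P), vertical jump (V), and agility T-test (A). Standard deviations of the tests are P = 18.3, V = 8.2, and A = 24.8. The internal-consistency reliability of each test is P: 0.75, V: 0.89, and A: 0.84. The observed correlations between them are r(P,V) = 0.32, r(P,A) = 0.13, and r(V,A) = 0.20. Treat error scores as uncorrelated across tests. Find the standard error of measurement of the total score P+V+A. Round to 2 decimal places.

13.77

Var(total) = 1017.17 + 295.381 = 1312.55.
True-score variance = 827.645 + 295.381 = 1123.03, so reliability = 0.8556.
Error variance = 1312.55 − 1123.03 = 189.525; SEM = √189.525 = 13.77.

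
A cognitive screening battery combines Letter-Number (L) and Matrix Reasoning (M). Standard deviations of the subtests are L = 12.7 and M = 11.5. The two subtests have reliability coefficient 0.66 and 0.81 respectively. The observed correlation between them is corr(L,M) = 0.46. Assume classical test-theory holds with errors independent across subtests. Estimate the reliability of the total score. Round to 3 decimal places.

0.813

Var(L+M) = 12.7² + 11.5² + 2·[12.7·11.5·0.46] = 293.54 + 134.366 = 427.906.
Because errors are independent across components, Cov(Tᵢ,Tⱼ) = Cov(Xᵢ,Xⱼ); the off-diagonal part of the true-score variance is the same as above.
True-score variance = [12.7²·0.66 + 11.5²·0.81] + 134.366 = 213.574 + 134.366 = 347.94.
Reliability = 347.94 / 427.906 = 0.813.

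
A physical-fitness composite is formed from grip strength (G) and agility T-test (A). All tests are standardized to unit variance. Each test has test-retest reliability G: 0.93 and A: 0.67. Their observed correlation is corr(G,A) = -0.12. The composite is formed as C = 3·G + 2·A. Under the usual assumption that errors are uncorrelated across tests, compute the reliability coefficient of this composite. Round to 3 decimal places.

0.831

Var(C) = 3² + 2² + 2·[6·(-0.12)] = 13 − 1.44 = 11.56.
With uncorrelated errors the cross-covariances are all true-score covariance, so they carry over unchanged; only the diagonal terms shrink to ρᵢσᵢ².
True-score variance = [3²·0.93 + 2²·0.67] − 1.44 = 11.05 − 1.44 = 9.61.
Reliability = 9.61 / 11.56 = 0.831.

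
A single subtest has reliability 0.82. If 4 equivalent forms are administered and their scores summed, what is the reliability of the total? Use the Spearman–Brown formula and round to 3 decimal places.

ρ_k = kρ / (1 + (k−1)ρ) = 4·0.82 / (1 + 3·0.82) = 3.280 / 3.460 = 0.948.

0.948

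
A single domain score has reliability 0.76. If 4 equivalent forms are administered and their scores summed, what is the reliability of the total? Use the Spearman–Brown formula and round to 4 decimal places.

ρ_k = kρ / (1 + (k−1)ρ) = 4·0.76 / (1 + 3·0.76) = 3.040 / 3.280 = 0.9268.

0.9268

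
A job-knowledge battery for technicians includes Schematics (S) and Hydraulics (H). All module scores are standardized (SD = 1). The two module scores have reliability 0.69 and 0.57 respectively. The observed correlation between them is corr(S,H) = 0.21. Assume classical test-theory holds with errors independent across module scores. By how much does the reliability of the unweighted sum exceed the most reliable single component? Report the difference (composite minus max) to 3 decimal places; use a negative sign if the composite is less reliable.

0.004

Var(sum) = 2 + 0.42 = 2.42; true-score variance = 1.26 + 0.42 = 1.68; composite reliability = 0.6942.
Max component reliability = 0.6900.
Difference = 0.6942 − 0.6900 = 0.004.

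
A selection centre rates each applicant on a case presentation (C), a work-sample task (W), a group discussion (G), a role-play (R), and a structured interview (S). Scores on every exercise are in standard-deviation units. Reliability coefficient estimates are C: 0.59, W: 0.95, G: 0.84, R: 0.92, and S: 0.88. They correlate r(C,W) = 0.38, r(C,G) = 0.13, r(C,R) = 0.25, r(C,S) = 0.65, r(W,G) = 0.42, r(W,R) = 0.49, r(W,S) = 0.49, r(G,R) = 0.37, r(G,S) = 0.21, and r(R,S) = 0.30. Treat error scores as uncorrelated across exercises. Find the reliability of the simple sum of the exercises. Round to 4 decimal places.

0.9338

Var(C+W+G+R+S) = 5 + 2·[0.38 + 0.13 + 0.25 + 0.65 + 0.42 + 0.49 + 0.49 + 0.37 + 0.21 + 0.30] = 5 + 7.38 = 12.38.
With uncorrelated errors the cross-covariances are all true-score covariance, so they carry over unchanged; only the diagonal terms shrink to ρᵢσᵢ².
True-score variance = [0.59 + 0.95 + 0.84 + 0.92 + 0.88] + 7.38 = 4.18 + 7.38 = 11.56.
Reliability = 11.56 / 12.38 = 0.9338.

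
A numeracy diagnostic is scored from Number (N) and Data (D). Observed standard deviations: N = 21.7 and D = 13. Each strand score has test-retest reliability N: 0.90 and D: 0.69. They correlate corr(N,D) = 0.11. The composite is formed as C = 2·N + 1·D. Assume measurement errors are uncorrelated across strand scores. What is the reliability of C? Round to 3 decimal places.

Var(C) = 2²·21.7² + 13² + 2·[2·21.7·13·0.11] = 2052.56 + 124.124 = 2176.68.
With uncorrelated errors the cross-covariances are all true-score covariance, so they carry over unchanged; only the diagonal terms shrink to ρᵢσᵢ².
True-score variance = [2²·21.7²·0.90 + 13²·0.69] + 124.124 = 1811.81 + 124.124 = 1935.94.
Reliability = 1935.94 / 2176.68 = 0.889.

0.889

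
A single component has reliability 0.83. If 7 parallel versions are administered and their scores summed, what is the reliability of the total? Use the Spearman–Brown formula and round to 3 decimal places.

ρ_k = kρ / (1 + (k−1)ρ) = 7·0.83 / (1 + 6·0.83) = 5.810 / 5.980 = 0.972.

0.972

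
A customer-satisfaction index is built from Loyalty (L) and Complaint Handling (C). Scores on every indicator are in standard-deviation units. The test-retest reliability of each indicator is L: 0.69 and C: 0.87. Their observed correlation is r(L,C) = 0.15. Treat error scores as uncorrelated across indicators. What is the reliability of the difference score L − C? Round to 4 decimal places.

Var(L−C) = 1 + 1 − 2·0.15 = 2 − 0.3 = 1.7.
Under uncorrelated errors the observed covariances equal the true-score covariances, so only the own-variance terms attenuate.
True-score variance = [0.69 + 0.87] − 0.3 = 1.56 − 0.3 = 1.26.
Reliability = 1.26 / 1.7 = 0.7412.

0.7412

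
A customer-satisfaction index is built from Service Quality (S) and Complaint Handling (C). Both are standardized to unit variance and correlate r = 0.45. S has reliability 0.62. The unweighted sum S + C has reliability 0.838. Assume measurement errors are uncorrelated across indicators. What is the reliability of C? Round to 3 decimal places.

Var(S+C) = 2 + 2·0.45 = 2.900.
True-score variance = ρ_S + ρ_C + 2·0.45, so 0.838 = (0.62 + ρ_C + 0.90) / 2.900.
ρ_C = 0.838·2.900 − 0.62 − 0.90 = 0.910.

0.910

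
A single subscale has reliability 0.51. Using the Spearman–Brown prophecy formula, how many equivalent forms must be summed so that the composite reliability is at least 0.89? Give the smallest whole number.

k ≥ ρ*(1−ρ₁)/(ρ₁(1−ρ*)) = 0.89·0.49 / (0.51·0.11) = 7.774.
Smallest integer k = 8.

8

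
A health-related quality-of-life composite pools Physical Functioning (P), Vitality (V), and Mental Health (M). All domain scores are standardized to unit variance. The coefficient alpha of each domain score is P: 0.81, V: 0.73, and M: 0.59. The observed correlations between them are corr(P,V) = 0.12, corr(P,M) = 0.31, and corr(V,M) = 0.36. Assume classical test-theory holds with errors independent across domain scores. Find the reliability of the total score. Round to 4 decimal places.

Var(P+V+M) = 3 + 2·[0.12 + 0.31 + 0.36] = 3 + 1.58 = 4.58.
Under uncorrelated errors the observed covariances equal the true-score covariances, so only the own-variance terms attenuate.
True-score variance = [0.81 + 0.73 + 0.59] + 1.58 = 2.13 + 1.58 = 3.71.
Reliability = 3.71 / 4.58 = 0.8100.

0.8100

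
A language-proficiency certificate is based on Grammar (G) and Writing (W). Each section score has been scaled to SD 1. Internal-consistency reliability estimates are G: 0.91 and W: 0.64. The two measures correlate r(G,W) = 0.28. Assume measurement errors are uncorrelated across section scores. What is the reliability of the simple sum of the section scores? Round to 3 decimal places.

Var(G+W) = 2 + 2·[0.28] = 2 + 0.56 = 2.56.
With uncorrelated errors the cross-covariances are all true-score covariance, so they carry over unchanged; only the diagonal terms shrink to ρᵢσᵢ².
True-score variance = [0.91 + 0.64] + 0.56 = 1.55 + 0.56 = 2.11.
Reliability = 2.11 / 2.56 = 0.824.

0.824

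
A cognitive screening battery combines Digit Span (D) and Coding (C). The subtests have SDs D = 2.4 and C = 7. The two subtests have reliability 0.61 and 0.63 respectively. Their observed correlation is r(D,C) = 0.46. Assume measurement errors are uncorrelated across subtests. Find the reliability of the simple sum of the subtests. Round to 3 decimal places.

0.710

Var(D+C) = 2.4² + 7² + 2·[2.4·7·0.46] = 54.76 + 15.456 = 70.216.
Because errors are independent across components, Cov(Tᵢ,Tⱼ) = Cov(Xᵢ,Xⱼ); the off-diagonal part of the true-score variance is the same as above.
True-score variance = [2.4²·0.61 + 7²·0.63] + 15.456 = 34.3836 + 15.456 = 49.8396.
Reliability = 49.8396 / 70.216 = 0.710.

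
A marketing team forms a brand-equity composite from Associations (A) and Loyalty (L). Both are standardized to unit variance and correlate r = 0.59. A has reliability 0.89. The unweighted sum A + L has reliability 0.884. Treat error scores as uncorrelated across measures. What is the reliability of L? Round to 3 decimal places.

Var(A+L) = 2 + 2·0.59 = 3.180.
True-score variance = ρ_A + ρ_L + 2·0.59, so 0.884 = (0.89 + ρ_L + 1.18) / 3.180.
ρ_L = 0.884·3.180 − 0.89 − 1.18 = 0.741.

0.741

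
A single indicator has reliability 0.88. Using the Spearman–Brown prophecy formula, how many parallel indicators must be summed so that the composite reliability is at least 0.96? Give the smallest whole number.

4

k ≥ ρ*(1−ρ₁)/(ρ₁(1−ρ*)) = 0.96·0.12 / (0.88·0.04) = 3.273.
Smallest integer k = 4.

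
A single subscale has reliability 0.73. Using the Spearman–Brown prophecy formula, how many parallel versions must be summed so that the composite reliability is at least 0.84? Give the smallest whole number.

k ≥ ρ*(1−ρ₁)/(ρ₁(1−ρ*)) = 0.84·0.27 / (0.73·0.16) = 1.942.
Smallest integer k = 2.

2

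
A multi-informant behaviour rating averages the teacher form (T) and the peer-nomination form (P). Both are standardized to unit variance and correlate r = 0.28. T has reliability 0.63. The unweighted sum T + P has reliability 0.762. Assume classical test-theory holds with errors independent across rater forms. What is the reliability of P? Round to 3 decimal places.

0.761

Var(T+P) = 2 + 2·0.28 = 2.560.
True-score variance = ρ_T + ρ_P + 2·0.28, so 0.762 = (0.63 + ρ_P + 0.56) / 2.560.
ρ_P = 0.762·2.560 − 0.63 − 0.56 = 0.761.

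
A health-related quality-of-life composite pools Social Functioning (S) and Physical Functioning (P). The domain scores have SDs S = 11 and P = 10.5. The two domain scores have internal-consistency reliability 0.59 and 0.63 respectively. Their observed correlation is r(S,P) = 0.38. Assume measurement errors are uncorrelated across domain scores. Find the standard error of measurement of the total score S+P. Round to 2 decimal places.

9.51

Var(total) = 231.25 + 87.78 = 319.03.
True-score variance = 140.847 + 87.78 = 228.627, so reliability = 0.7166.
Error variance = 319.03 − 228.627 = 90.4025; SEM = √90.4025 = 9.51.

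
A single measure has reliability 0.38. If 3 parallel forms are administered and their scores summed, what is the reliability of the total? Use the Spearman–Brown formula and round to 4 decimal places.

0.6477

ρ_k = kρ / (1 + (k−1)ρ) = 3·0.38 / (1 + 2·0.38) = 1.140 / 1.760 = 0.6477.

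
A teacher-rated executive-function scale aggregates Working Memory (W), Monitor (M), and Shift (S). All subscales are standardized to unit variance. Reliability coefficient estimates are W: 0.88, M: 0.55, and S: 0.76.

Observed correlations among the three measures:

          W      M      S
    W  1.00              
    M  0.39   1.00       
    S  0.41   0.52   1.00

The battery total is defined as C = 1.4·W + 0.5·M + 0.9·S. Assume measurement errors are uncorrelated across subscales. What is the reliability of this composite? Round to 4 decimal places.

Var(C) = 1.4² + 0.5² + 0.9² + 2·[0.7·0.39 + 1.26·0.41 + 0.45·0.52] = 3.02 + 2.0472 = 5.0672.
Under uncorrelated errors the observed covariances equal the true-score covariances, so only the own-variance terms attenuate.
True-score variance = [1.4²·0.88 + 0.5²·0.55 + 0.9²·0.76] + 2.0472 = 2.4779 + 2.0472 = 4.5251.
Reliability = 4.5251 / 5.0672 = 0.8930.

0.8930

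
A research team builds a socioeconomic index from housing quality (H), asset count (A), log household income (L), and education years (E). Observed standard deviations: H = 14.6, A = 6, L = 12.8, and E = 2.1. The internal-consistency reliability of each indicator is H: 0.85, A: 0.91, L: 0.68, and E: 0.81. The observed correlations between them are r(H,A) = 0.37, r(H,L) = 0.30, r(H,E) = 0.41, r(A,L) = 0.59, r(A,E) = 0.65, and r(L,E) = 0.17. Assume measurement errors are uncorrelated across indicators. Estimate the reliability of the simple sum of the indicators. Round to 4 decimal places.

Var(H+A+L+E) = 14.6² + 6² + 12.8² + 2.1² + 2·[14.6·6·0.37 + 14.6·12.8·0.30 + 14.6·2.1·0.41 + 6·12.8·0.59 + 6·2.1·0.65 + 12.8·2.1·0.17] = 417.41 + 318.236 = 735.646.
Because errors are independent across components, Cov(Tᵢ,Tⱼ) = Cov(Xᵢ,Xⱼ); the off-diagonal part of the true-score variance is the same as above.
True-score variance = [14.6²·0.85 + 6²·0.91 + 12.8²·0.68 + 2.1²·0.81] + 318.236 = 328.929 + 318.236 = 647.166.
Reliability = 647.166 / 735.646 = 0.8797.

0.8797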